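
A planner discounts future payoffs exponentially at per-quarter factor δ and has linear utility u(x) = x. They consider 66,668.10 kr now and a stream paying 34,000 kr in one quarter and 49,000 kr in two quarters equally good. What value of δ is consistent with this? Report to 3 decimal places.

δ ≈ 0.870

The stream is worth 34000δ + 49000δ² today, so 34000δ + 49000δ² = 66668.10.
That is, 49000δ² + 34000δ − 66668.10 = 0, a quadratic in δ.
The positive root is δ = [−34000 + √(34000² + 4·49000·66668.10)] / (2·49000) = (−34000 + 119260.000)/98000 ≈ 0.870.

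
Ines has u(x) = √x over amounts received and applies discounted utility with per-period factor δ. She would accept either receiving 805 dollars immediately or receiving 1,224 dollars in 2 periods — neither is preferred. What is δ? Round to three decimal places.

δ ≈ 0.901

Equating discounted utilities: u(805) = δ^2·u(1224) ⇒ δ^2 = u(805)/u(1224).
Since u(x) = √x, δ^2 = √(805/1224) = 0.81097.
Hence δ = (0.81097)^(1/2) = 0.90054.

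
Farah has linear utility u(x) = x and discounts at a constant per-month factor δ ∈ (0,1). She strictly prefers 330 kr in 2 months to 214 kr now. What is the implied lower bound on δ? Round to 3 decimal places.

Comparing present values: 214 < δ^2·330.
Dividing by 330: δ^2 > 0.64848. Both sides are positive, so the square root keeps the direction.
δ > (214/330)^(1/2) ≈ 0.805.

δ > 0.805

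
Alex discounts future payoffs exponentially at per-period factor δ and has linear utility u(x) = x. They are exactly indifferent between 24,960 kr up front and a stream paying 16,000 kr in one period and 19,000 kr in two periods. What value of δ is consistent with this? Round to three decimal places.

δ ≈ 0.800

Present value of the stream is 16000·δ + 19000·δ². Indifference gives 16000δ + 19000δ² = 24960.
So 19000δ² + 16000δ − 24960 = 0.
The positive root is δ = [−16000 + √(16000² + 4·19000·24960)] / (2·19000) = (−16000 + 46400.000)/38000 ≈ 0.800.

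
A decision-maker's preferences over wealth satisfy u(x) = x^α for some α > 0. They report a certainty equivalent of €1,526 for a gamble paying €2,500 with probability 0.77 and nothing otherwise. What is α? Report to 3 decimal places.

EU(lottery) = 0.77·2500^α + 0.23·0 = 0.77·2500^α.
Equating: 1526^α = 0.77·2500^α, i.e. 0.6104^α = 0.77.
α = ln(0.77) / ln(1526/2500) = -0.261365/-0.493641 ≈ 0.529.

α ≈ 0.529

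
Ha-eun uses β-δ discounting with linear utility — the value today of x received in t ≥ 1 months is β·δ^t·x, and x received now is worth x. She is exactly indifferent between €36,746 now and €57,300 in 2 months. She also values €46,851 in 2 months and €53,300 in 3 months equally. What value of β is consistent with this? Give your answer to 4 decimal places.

The second indifference involves only future payoffs, so β cancels: β·δ^2·46851 = β·δ^3·53300, giving δ = 46851/53300 = 0.87901.
Now use the now-vs-future pair: 36746 = β·δ^2·57300 gives β = 36746/(0.77265·57300) ≈ 0.8300.

β ≈ 0.8300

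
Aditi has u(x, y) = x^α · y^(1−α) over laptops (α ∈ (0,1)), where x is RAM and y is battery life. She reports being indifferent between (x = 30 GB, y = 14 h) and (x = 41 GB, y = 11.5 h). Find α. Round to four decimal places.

α ≈ 0.3864

The Cobb–Douglas utilities coincide, so 30^α·14^(1−α) = 41^α·11.5^(1−α).
Taking logs: α·ln 30 + (1−α)·ln 14 = α·ln 41 + (1−α)·ln 11.5, i.e. α·-0.3123747 = (1−α)·-0.1967103.
So α/(1−α) = (-0.1967103)/(-0.3123747) = 0.6297255, and α = 0.6297255/1.6297255 ≈ 0.3864.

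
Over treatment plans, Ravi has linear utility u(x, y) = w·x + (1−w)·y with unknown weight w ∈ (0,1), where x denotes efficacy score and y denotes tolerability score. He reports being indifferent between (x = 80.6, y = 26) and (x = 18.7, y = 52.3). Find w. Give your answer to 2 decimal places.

w = 0.30

u(80.6,26) = u(18.7,52.3) means w·80.6 + (1−w)·26 = w·18.7 + (1−w)·52.3.
w·(80.6−18.7) = (1−w)·(52.3−26), i.e. w·61.9 = (1−w)·26.3.
So w/(1−w) = 26.3/61.9 = 0.4249, giving w = 26.3/(61.9+26.3) = 0.30.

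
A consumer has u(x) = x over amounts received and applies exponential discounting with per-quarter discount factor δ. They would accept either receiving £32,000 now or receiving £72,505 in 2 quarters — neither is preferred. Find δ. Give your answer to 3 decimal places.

Indifference means u(32000) = δ^2 · u(72505), so δ^2 = u(32000)/u(72505).
With u(x) = x: δ^2 = 32000/72505 = 0.44135.
Hence δ = (0.44135)^(1/2) = 0.66434.

δ ≈ 0.664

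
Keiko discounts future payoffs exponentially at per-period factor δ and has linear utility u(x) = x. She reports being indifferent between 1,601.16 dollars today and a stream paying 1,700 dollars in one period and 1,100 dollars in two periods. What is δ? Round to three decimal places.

δ ≈ 0.660

Equating present values: 1601.16 = 1700δ + 1100δ².
That is, 1100δ² + 1700δ − 1601.16 = 0, a quadratic in δ.
By the quadratic formula (taking the positive root), δ = (−1700 + √9935104.00) / 2200 ≈ 0.660.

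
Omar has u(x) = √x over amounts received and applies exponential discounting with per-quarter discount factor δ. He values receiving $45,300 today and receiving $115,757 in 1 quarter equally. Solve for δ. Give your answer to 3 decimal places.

The payoff in 1 quarter is discounted by δ, so u(45300) = δ·u(115757) and δ = u(45300)/u(115757).
Since u(x) = √x, δ = √(45300/115757) = 0.62557.

δ ≈ 0.626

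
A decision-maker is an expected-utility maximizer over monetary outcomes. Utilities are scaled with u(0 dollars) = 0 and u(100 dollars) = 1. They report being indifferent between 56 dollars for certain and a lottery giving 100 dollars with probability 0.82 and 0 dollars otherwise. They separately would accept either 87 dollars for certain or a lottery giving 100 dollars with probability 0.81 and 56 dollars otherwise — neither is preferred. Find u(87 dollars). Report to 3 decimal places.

0.966

From the first indifference, u(56 dollars) = 0.82·u(100 dollars) + 0.18·u(0 dollars) = 0.82·1 + 0.18·0 = 0.82.
Then u(87 dollars) = 0.81·u(100 dollars) + 0.19·u(56 dollars) = 0.81·1.00 + 0.19·0.82 = 0.9658.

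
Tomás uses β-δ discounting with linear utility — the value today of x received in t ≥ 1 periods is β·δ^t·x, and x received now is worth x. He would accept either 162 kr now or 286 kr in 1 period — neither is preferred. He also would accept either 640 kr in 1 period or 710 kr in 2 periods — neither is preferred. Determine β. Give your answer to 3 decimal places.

The second indifference involves only future payoffs, so β cancels: β·δ^1·640 = β·δ^2·710, giving δ = 640/710 = 0.90141.
Now use the now-vs-future pair: 162 = β·δ·286 gives β = 162/(0.90141·286) ≈ 0.628.

β ≈ 0.628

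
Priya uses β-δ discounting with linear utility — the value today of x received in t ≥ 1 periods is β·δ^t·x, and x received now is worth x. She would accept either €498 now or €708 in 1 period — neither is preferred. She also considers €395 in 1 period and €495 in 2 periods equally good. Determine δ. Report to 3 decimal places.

From the later pair, β·δ^1·395 = β·δ^2·495; dividing through, δ = 395/495 = 0.79798.

δ ≈ 0.798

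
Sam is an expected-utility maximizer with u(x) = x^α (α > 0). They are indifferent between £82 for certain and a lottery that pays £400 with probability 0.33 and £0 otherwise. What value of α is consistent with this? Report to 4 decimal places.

α ≈ 0.6996

EU(lottery) = 0.33·400^α + 0.67·0 = 0.33·400^α.
Setting u(82) equal to that: 82^α = 0.33·400^α ⇒ (82/400)^α = 0.33.
Take logs: α = ln 0.33 / ln(82/400) ≈ 0.699584.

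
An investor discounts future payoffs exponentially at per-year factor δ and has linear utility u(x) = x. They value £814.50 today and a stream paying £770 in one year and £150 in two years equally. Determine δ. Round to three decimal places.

The stream is worth 770δ + 150δ² today, so 770δ + 150δ² = 814.50.
Rearranged: 150δ² + 770δ − 814.50 = 0.
The positive root is δ = [−770 + √(770² + 4·150·814.50)] / (2·150) = (−770 + 1040.000)/300 ≈ 0.900.

δ ≈ 0.900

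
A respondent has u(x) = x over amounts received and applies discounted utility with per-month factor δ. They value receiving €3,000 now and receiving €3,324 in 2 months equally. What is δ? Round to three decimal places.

δ ≈ 0.950

The payoff in 2 months is discounted by δ^2, so u(3000) = δ^2·u(3324) and δ^2 = u(3000)/u(3324).
With u(x) = x: δ^2 = 3000/3324 = 0.90253.
Taking the square root: δ = 0.90253^(1/2) ≈ 0.950.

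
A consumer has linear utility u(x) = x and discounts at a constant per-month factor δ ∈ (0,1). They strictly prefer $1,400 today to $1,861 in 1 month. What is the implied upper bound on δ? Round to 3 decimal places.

The preference means 1400 > δ·1861.
Dividing through by 1861 gives δ < 0.75228.

δ < 0.752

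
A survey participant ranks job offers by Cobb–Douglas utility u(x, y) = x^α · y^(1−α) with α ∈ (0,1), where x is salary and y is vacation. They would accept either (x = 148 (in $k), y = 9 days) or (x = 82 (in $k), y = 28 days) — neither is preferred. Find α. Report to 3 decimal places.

α ≈ 0.658

Indifference: 148^α · 9^(1−α) = 82^α · 28^(1−α).
Rearrange to (148/82)^α = (28/9)^(1−α) and take logs: α·0.590493 = (1−α)·1.134980.
With A = 0.590493 and B = 1.134980: α·A = (1−α)·B, so α = B/(A+B) = 1.134980/1.725473 ≈ 0.658.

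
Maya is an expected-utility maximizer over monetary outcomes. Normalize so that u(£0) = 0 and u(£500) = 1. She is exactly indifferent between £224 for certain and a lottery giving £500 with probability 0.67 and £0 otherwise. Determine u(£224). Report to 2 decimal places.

0.67

By the standard-gamble method, u(£224) is just the indifference probability on the best outcome: 0.67.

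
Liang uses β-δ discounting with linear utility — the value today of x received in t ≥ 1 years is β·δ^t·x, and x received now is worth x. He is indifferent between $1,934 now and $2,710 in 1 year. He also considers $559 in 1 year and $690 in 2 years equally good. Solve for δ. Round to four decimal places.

δ ≈ 0.8101

The second indifference involves only future payoffs, so β cancels: β·δ^1·559 = β·δ^2·690, giving δ = 559/690 = 0.81014.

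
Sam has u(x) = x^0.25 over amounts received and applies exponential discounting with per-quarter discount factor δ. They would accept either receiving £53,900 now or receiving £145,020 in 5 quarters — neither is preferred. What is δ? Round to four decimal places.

δ ≈ 0.9517

The payoff in 5 quarters is discounted by δ^5, so u(53900) = δ^5·u(145020) and δ^5 = u(53900)/u(145020).
With u(x) = x^0.25: δ^5 = 53900^0.25/145020^0.25 = (53900/145020)^0.25 = 0.78080.
Taking the 5th root: δ = 0.78080^(1/5) ≈ 0.9517.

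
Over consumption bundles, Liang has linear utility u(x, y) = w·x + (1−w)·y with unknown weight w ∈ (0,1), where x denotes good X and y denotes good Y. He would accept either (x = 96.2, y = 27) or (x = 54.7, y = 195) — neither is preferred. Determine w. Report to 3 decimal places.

Indifference: w·96.2 + (1−w)·27 = w·54.7 + (1−w)·195.
Collecting terms: w·41.5 = (1−w)·168.
Hence w = 168/(41.5+168) = 168/209.5 = 0.802.

w = 0.802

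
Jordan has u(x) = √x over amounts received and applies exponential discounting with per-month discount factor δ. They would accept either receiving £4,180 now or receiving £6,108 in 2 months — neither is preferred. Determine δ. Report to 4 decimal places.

δ ≈ 0.9095

The payoff in 2 months is discounted by δ^2, so u(4180) = δ^2·u(6108) and δ^2 = u(4180)/u(6108).
With u(x) = √x: δ^2 = √4180/√6108 = √(4180/6108) = 0.82725.
Taking the square root: δ = 0.82725^(1/2) ≈ 0.9095.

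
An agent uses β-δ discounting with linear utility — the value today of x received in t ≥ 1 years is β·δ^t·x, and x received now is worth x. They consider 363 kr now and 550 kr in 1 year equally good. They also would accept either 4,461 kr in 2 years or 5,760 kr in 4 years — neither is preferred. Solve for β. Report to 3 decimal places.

β ≈ 0.750

Both payoffs in the second observation are in the future, so β drops out: δ^2·4461 = δ^4·5760 ⇒ δ^2 = 4461/5760 = 0.77448, so δ = 0.88004.
Now use the now-vs-future pair: 363 = β·δ·550 gives β = 363/(0.88004·550) ≈ 0.750.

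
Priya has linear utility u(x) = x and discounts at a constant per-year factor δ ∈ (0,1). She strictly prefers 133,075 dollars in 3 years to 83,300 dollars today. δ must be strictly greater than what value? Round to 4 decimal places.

The preference means 83300 < δ^3·133075.
So δ^3 > 83300/133075 = 0.62596; taking the cube root of both positive sides preserves the inequality.
δ > 0.62596^(1/3) = 0.8554.

δ > 0.8554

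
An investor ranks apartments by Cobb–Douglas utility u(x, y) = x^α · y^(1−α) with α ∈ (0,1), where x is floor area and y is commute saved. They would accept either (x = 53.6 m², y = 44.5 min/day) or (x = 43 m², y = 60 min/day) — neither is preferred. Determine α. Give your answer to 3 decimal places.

The Cobb–Douglas utilities coincide, so 53.6^α·44.5^(1−α) = 43^α·60^(1−α).
(53.6/43)^α = (60/44.5)^(1−α); take logs: α·ln(53.6/43) = (1−α)·ln(60/44.5), i.e. α·0.220349 = (1−α)·0.298855.
So α/(1−α) = (0.298855)/(0.220349) = 1.356280, and α = 1.356280/2.356280 ≈ 0.576.

α ≈ 0.576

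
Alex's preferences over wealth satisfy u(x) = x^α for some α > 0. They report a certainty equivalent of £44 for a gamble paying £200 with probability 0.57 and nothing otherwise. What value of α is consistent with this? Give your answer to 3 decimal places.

α ≈ 0.371

The lottery's expected utility is 0.57·u(200) + 0.43·u(0) = 0.57·200^α (since u(0) = 0 for α > 0).
Indifference: 44^α = 0.57·200^α, so (44/200)^α = 0.57.
α = ln(0.57) / ln(44/200) = -0.562119/-1.514128 ≈ 0.371.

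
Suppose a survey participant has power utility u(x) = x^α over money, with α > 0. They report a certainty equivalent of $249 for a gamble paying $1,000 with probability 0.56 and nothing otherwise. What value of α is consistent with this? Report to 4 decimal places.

The lottery's expected utility is 0.56·u(1000) + 0.44·u(0) = 0.56·1000^α (since u(0) = 0 for α > 0).
Setting u(249) equal to that: 249^α = 0.56·1000^α ⇒ (249/1000)^α = 0.56.
α = ln(0.56) / ln(249/1000) = -0.5798185/-1.3903024 ≈ 0.4170.

α ≈ 0.4170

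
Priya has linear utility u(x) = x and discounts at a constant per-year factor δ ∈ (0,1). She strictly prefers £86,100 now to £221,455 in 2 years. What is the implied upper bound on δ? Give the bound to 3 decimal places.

δ < 0.624

Comparing present values: 86100 > δ^2·221455.
Hence δ^2 < 86100/221455 = 0.38879, and x ↦ x^(1/2) is increasing on (0,∞).
δ < 0.38879^(1/2) = 0.624.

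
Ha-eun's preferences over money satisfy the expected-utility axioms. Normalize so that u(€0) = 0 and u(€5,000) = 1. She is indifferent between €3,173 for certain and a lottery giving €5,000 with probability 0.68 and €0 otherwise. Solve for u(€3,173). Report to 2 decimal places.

u(€3,173) equals the lottery's expected utility: 0.68·1 + 0.32·0 = 0.68.

0.68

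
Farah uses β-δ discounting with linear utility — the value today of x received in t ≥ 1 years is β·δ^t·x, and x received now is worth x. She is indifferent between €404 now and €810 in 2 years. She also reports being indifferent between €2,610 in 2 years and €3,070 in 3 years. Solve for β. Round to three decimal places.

The second indifference involves only future payoffs, so β cancels: β·δ^2·2610 = β·δ^3·3070, giving δ = 2610/3070 = 0.85016.
The first indifference: 404 = β·δ^2·810, so β = 404/(δ^2·810) = 404/(0.72278·810) ≈ 0.690.

β ≈ 0.690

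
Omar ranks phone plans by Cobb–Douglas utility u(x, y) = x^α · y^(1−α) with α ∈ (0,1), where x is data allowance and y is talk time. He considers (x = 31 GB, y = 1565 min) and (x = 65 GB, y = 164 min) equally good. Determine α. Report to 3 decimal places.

α ≈ 0.753

The Cobb–Douglas utilities coincide, so 31^α·1565^(1−α) = 65^α·164^(1−α).
Rearrange to (31/65)^α = (164/1565)^(1−α) and take logs: α·-0.740400 = (1−α)·-2.255775.
So α/(1−α) = (-2.255775)/(-0.740400) = 3.046698, and α = 3.046698/4.046698 ≈ 0.753.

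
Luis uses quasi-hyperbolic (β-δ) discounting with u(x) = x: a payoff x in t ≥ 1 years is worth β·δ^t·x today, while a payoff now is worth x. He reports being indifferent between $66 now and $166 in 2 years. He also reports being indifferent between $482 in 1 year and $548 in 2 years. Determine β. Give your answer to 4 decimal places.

Both payoffs in the second observation are in the future, so β drops out: δ^1·482 = δ^2·548 ⇒ δ = 482/548 = 0.87956.
Now use the now-vs-future pair: 66 = β·δ^2·166 gives β = 66/(0.77363·166) ≈ 0.5139.

β ≈ 0.5139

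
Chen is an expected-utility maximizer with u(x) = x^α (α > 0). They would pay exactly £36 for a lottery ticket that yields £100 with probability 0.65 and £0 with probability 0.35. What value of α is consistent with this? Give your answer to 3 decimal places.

α ≈ 0.422

Since u(0) = 0, the lottery's EU is 0.65·100^α.
Equating: 36^α = 0.65·100^α, i.e. 0.3600^α = 0.65.
α = ln(0.65) / ln(36/100) = -0.430783/-1.021651 ≈ 0.422.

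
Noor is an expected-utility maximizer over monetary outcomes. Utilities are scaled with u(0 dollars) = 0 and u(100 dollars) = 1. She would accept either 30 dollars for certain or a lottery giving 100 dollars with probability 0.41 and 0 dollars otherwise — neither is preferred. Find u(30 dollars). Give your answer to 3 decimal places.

0.410

u(30 dollars) equals the lottery's expected utility: 0.41·1 + 0.59·0 = 0.41.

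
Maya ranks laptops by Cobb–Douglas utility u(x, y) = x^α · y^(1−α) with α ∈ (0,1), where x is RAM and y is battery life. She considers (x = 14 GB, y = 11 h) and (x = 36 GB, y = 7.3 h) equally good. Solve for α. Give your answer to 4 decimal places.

α ≈ 0.3027

Set the two utilities equal: 14^α·11^(1−α) = 36^α·7.3^(1−α).
Taking logs: α·ln 14 + (1−α)·ln 11 = α·ln 36 + (1−α)·ln 7.3, i.e. α·-0.9444616 = (1−α)·-0.4100209.
So α/(1−α) = (-0.4100209)/(-0.9444616) = 0.4341319, and α = 0.4341319/1.4341319 ≈ 0.3027.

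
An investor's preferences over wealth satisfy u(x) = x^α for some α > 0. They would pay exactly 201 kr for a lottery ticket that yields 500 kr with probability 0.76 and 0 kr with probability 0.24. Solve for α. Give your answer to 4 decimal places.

α ≈ 0.3011

The lottery's expected utility is 0.76·u(500) + 0.24·u(0) = 0.76·500^α (since u(0) = 0 for α > 0).
Equating: 201^α = 0.76·500^α, i.e. 0.4020^α = 0.76.
α = ln(0.76) / ln(201/500) = -0.2744368/-0.9113032 ≈ 0.3011.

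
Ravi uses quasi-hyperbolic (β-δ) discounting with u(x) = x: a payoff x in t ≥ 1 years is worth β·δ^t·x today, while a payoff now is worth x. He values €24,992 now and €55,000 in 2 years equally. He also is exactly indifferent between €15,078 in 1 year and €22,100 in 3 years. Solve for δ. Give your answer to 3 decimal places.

Both payoffs in the second observation are in the future, so β drops out: δ^1·15078 = δ^3·22100 ⇒ δ^2 = 15078/22100 = 0.68226, so δ = 0.82599.

δ ≈ 0.826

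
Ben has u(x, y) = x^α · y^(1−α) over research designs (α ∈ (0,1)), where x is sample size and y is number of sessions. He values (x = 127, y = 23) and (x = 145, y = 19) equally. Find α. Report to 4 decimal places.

The Cobb–Douglas utilities coincide, so 127^α·23^(1−α) = 145^α·19^(1−α).
Rearrange to (127/145)^α = (19/23)^(1−α) and take logs: α·-0.1325467 = (1−α)·-0.1910552.
So α/(1−α) = (-0.1910552)/(-0.1325467) = 1.4414180, and α = 1.4414180/2.4414180 ≈ 0.5904.

α ≈ 0.5904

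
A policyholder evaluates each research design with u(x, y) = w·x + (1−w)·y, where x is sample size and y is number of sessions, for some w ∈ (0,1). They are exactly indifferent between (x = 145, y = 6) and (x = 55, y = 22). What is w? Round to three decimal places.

w = 0.151

Indifference: w·145 + (1−w)·6 = w·55 + (1−w)·22.
Collecting terms: w·90 = (1−w)·16.
So w/(1−w) = 16/90 = 0.1778, giving w = 16/(90+16) = 0.151.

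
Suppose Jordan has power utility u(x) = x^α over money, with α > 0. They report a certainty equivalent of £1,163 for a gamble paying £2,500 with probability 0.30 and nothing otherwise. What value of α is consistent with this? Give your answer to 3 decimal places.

EU(lottery) = 0.30·2500^α + 0.70·0 = 0.30·2500^α.
Equating: 1163^α = 0.30·2500^α, i.e. 0.4652^α = 0.30.
Take logs: α = ln 0.30 / ln(1163/2500) ≈ 1.57323.

α ≈ 1.573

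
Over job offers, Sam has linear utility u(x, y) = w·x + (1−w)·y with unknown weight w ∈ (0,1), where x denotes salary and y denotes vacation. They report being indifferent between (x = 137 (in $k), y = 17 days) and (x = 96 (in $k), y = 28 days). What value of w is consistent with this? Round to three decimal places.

Equating utilities: w·137 + (1−w)·17 = w·96 + (1−w)·28.
Rearranging, 41·w − 11·(1−w) = 0.
The marginal rate of substitution is 11/41, so w = 11/(41+11) = 0.212.

w = 0.212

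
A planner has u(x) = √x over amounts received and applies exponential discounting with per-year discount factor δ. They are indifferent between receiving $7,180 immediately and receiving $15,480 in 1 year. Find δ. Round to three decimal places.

Equating discounted utilities: u(7180) = δ·u(15480) ⇒ δ = u(7180)/u(15480).
Since u(x) = √x, δ = √(7180/15480) = 0.68105.

δ ≈ 0.681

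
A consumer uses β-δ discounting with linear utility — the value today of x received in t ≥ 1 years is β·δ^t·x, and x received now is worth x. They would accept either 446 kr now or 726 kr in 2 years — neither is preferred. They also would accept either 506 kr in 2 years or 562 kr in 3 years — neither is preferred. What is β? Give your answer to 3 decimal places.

β ≈ 0.758

Both payoffs in the second observation are in the future, so β drops out: δ^2·506 = δ^3·562 ⇒ δ = 506/562 = 0.90036.
The first indifference: 446 = β·δ^2·726, so β = 446/(δ^2·726) = 446/(0.81064·726) ≈ 0.758.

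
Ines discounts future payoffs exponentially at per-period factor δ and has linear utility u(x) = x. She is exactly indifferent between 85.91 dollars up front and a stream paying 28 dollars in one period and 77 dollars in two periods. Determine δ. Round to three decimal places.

δ ≈ 0.890

Equating present values: 85.91 = 28δ + 77δ².
That is, 77δ² + 28δ − 85.91 = 0, a quadratic in δ.
δ = (−28 + √(28² + 4·77·85.91)) / (2·77) = (−28 + √27244.28) / 154 ≈ 0.890.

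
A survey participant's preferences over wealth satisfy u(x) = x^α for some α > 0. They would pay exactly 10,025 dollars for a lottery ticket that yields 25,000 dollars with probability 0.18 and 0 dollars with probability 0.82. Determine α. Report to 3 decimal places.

α ≈ 1.877

EU(lottery) = 0.18·25000^α + 0.82·0 = 0.18·25000^α.
Indifference: 10025^α = 0.18·25000^α, so (10025/25000)^α = 0.18.
Taking logs: α·ln(10025/25000) = ln(0.18), so α = -1.714798 / -0.913794 ≈ 1.877.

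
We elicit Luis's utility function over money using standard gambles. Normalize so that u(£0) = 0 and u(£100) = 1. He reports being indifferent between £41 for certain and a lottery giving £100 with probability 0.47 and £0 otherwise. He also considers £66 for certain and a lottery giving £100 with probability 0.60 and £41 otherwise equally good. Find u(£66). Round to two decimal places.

0.79

From the first indifference, u(£41) = 0.47·u(£100) + 0.53·u(£0) = 0.47·1 + 0.53·0 = 0.47.
The second indifference gives u(£66) = 0.60·u(£100) + 0.40·u(£41) = 0.60·1.00 + 0.40·0.47 = 0.7880.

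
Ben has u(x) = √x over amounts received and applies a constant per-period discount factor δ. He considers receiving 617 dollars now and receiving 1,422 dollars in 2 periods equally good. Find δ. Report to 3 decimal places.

Indifference means u(617) = δ^2 · u(1422), so δ^2 = u(617)/u(1422).
With u(x) = √x: δ^2 = √617/√1422 = √(617/1422) = 0.65871.
Hence δ = (0.65871)^(1/2) = 0.81161.

δ ≈ 0.812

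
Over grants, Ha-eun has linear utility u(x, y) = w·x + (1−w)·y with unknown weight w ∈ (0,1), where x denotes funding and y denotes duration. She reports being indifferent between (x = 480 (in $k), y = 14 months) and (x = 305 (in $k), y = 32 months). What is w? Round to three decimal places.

w = 0.093

Equating utilities: w·480 + (1−w)·14 = w·305 + (1−w)·32.
w·(480−305) = (1−w)·(32−14), i.e. w·175 = (1−w)·18.
So w/(1−w) = 18/175 = 0.1029, giving w = 18/(175+18) = 0.093.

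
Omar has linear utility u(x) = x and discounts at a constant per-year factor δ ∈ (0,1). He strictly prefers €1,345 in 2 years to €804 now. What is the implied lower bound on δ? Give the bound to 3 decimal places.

Under u(x) = x this choice says 804 < δ^2·1345.
Hence δ^2 > 804/1345 = 0.59777, and x ↦ x^(1/2) is increasing on (0,∞).
δ > 0.59777^(1/2) = 0.773.

δ > 0.773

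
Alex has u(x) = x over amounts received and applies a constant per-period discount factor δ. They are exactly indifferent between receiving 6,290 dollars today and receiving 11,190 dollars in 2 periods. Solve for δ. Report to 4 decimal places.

δ ≈ 0.7497

Indifference means u(6290) = δ^2 · u(11190), so δ^2 = u(6290)/u(11190).
With u(x) = x: δ^2 = 6290/11190 = 0.56211.
Hence δ = (0.56211)^(1/2) = 0.749739.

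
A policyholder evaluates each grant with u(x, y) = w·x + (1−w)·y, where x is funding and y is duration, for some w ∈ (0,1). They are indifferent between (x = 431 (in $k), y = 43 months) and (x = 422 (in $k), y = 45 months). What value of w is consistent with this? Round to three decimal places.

Indifference: w·431 + (1−w)·43 = w·422 + (1−w)·45.
Collecting terms: w·9 = (1−w)·2.
The marginal rate of substitution is 2/9, so w = 2/(9+2) = 0.182.

w = 0.182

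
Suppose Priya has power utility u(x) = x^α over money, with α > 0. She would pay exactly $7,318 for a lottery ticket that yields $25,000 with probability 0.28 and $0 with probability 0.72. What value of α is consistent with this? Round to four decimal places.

α ≈ 1.0362

Since u(0) = 0, the lottery's EU is 0.28·25000^α.
Equating: 7318^α = 0.28·25000^α, i.e. 0.2927^α = 0.28.
Take logs: α = ln 0.28 / ln(7318/25000) ≈ 1.036162.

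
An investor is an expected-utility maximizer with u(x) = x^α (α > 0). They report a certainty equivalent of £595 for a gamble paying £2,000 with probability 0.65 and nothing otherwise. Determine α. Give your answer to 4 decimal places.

EU(lottery) = 0.65·2000^α + 0.35·0 = 0.65·2000^α.
Equating: 595^α = 0.65·2000^α, i.e. 0.2975^α = 0.65.
α = ln(0.65) / ln(595/2000) = -0.4307829/-1.2123411 ≈ 0.3553.

α ≈ 0.3553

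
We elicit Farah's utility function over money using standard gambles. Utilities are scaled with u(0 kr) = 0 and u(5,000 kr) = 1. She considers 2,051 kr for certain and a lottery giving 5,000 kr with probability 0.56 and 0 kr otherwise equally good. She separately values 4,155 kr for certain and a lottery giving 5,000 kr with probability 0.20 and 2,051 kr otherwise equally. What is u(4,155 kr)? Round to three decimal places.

The first gamble pins u(2,051 kr): it must equal 0.56·1 + 0.44·0 = 0.56.
Then u(4,155 kr) = 0.20·u(5,000 kr) + 0.80·u(2,051 kr) = 0.20·1.00 + 0.80·0.56 = 0.6480.

0.648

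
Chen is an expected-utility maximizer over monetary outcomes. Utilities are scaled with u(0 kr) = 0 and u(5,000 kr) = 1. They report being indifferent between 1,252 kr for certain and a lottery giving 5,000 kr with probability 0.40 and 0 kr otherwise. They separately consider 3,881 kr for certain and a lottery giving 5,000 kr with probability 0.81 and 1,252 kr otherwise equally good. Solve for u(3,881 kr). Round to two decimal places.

0.89

The first gamble pins u(1,252 kr): it must equal 0.40·1 + 0.60·0 = 0.40.
The second indifference gives u(3,881 kr) = 0.81·u(5,000 kr) + 0.19·u(1,252 kr) = 0.81·1.00 + 0.19·0.40 = 0.8860.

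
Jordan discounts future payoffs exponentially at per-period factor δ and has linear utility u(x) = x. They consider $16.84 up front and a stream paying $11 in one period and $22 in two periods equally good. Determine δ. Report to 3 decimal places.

δ ≈ 0.660

The stream is worth 11δ + 22δ² today, so 11δ + 22δ² = 16.84.
Rearranged: 22δ² + 11δ − 16.84 = 0.
δ = (−11 + √(11² + 4·22·16.84)) / (2·22) = (−11 + √1602.92) / 44 ≈ 0.660.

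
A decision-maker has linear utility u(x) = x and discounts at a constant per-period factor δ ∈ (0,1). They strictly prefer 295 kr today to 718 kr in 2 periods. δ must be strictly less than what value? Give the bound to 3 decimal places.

δ < 0.641

Comparing present values: 295 > δ^2·718.
Dividing by 718: δ^2 < 0.41086. Both sides are positive, so the square root keeps the direction.
δ < (295/718)^(1/2) ≈ 0.641.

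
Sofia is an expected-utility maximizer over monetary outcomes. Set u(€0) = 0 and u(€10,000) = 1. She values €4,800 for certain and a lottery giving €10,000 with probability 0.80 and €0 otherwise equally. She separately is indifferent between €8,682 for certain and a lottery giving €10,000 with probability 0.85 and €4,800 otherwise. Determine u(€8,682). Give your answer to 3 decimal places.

From the first indifference, u(€4,800) = 0.80·u(€10,000) + 0.20·u(€0) = 0.80·1 + 0.20·0 = 0.80.
Then u(€8,682) = 0.85·u(€10,000) + 0.15·u(€4,800) = 0.85·1.00 + 0.15·0.80 = 0.9700.

0.970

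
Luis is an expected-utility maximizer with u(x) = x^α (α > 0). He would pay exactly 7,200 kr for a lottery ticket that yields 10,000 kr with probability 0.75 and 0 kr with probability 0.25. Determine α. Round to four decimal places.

α ≈ 0.8757

The lottery's expected utility is 0.75·u(10000) + 0.25·u(0) = 0.75·10000^α (since u(0) = 0 for α > 0).
Equating: 7200^α = 0.75·10000^α, i.e. 0.7200^α = 0.75.
Taking logs: α·ln(7200/10000) = ln(0.75), so α = -0.2876821 / -0.3285041 ≈ 0.8757.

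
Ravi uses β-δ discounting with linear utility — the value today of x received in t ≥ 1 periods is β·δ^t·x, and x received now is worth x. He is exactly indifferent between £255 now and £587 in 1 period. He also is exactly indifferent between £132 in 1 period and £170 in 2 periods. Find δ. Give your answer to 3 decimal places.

δ ≈ 0.776

Both payoffs in the second observation are in the future, so β drops out: δ^1·132 = δ^2·170 ⇒ δ = 132/170 = 0.77647.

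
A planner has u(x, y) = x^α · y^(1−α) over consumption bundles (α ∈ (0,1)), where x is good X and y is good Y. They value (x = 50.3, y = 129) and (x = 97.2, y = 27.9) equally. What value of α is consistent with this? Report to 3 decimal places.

α ≈ 0.699

The Cobb–Douglas utilities coincide, so 50.3^α·129^(1−α) = 97.2^α·27.9^(1−α).
Rearrange to (50.3/97.2)^α = (27.9/129)^(1−α) and take logs: α·-0.658766 = (1−α)·-1.531186.
With A = -0.658766 and B = -1.531186: α·A = (1−α)·B, so α = B/(A+B) = -1.531186/-2.189952 ≈ 0.699.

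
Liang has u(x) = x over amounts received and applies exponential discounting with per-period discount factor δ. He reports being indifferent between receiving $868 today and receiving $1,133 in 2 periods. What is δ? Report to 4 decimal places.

The payoff in 2 periods is discounted by δ^2, so u(868) = δ^2·u(1133) and δ^2 = u(868)/u(1133).
With u(x) = x: δ^2 = 868/1133 = 0.76611.
Hence δ = (0.76611)^(1/2) = 0.875276.

δ ≈ 0.8753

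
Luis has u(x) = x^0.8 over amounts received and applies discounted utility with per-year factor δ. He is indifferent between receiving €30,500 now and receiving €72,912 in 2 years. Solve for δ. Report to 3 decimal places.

δ ≈ 0.706

The payoff in 2 years is discounted by δ^2, so u(30500) = δ^2·u(72912) and δ^2 = u(30500)/u(72912).
Since u(x) = x^0.8, δ^2 = (30500/72912)^0.8 = 0.41831^0.8 = 0.49797.
So δ = 0.49797^(1/2) ≈ 0.706.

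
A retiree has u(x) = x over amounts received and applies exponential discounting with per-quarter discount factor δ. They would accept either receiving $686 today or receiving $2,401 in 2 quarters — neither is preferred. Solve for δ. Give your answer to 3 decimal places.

δ ≈ 0.535

The payoff in 2 quarters is discounted by δ^2, so u(686) = δ^2·u(2401) and δ^2 = u(686)/u(2401).
With u(x) = x: δ^2 = 686/2401 = 0.28571.
Hence δ = (0.28571)^(1/2) = 0.53452.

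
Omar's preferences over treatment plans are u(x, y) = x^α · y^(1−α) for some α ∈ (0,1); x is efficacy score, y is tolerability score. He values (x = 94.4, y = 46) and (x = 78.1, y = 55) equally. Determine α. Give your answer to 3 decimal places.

α ≈ 0.485

The Cobb–Douglas utilities coincide, so 94.4^α·46^(1−α) = 78.1^α·55^(1−α).
(94.4/78.1)^α = (55/46)^(1−α); take logs: α·ln(94.4/78.1) = (1−α)·ln(55/46), i.e. α·0.189551 = (1−α)·0.178692.
So α/(1−α) = (0.178692)/(0.189551) = 0.942712, and α = 0.942712/1.942712 ≈ 0.485.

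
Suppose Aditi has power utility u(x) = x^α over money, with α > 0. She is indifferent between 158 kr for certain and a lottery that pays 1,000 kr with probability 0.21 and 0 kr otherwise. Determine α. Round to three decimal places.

The lottery's expected utility is 0.21·u(1000) + 0.79·u(0) = 0.21·1000^α (since u(0) = 0 for α > 0).
Indifference: 158^α = 0.21·1000^α, so (158/1000)^α = 0.21.
Take logs: α = ln 0.21 / ln(158/1000) ≈ 0.84581.

α ≈ 0.846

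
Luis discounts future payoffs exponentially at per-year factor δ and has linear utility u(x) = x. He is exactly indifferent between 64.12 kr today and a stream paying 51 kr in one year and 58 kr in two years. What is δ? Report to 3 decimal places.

Equating present values: 64.12 = 51δ + 58δ².
So 58δ² + 51δ − 64.12 = 0.
The positive root is δ = [−51 + √(51² + 4·58·64.12)] / (2·58) = (−51 + 132.200)/116 ≈ 0.700.

δ ≈ 0.700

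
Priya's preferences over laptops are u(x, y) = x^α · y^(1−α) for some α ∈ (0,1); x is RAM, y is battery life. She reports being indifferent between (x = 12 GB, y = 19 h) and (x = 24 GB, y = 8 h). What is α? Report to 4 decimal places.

Set the two utilities equal: 12^α·19^(1−α) = 24^α·8^(1−α).
Rearrange to (12/24)^α = (8/19)^(1−α) and take logs: α·-0.6931472 = (1−α)·-0.8649974.
Thus α·(-1.5581446) = -0.8649974, so α = -0.8649974/-1.5581446 ≈ 0.5551.

α ≈ 0.5551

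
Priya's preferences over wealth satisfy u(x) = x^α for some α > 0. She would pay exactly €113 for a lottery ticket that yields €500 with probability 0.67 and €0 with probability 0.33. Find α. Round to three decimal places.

α ≈ 0.269

Since u(0) = 0, the lottery's EU is 0.67·500^α.
Indifference: 113^α = 0.67·500^α, so (113/500)^α = 0.67.
Taking logs: α·ln(113/500) = ln(0.67), so α = -0.400478 / -1.487220 ≈ 0.269.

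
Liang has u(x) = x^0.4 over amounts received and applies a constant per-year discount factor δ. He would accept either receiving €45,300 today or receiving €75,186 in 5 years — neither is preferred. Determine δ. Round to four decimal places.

δ ≈ 0.9603

The payoff in 5 years is discounted by δ^5, so u(45300) = δ^5·u(75186) and δ^5 = u(45300)/u(75186).
With u(x) = x^0.4: δ^5 = 45300^0.4/75186^0.4 = (45300/75186)^0.4 = 0.81655.
So δ = 0.81655^(1/5) ≈ 0.9603.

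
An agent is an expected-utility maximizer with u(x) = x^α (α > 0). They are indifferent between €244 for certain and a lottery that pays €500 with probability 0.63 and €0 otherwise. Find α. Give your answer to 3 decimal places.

α ≈ 0.644

The lottery's expected utility is 0.63·u(500) + 0.37·u(0) = 0.63·500^α (since u(0) = 0 for α > 0).
Equating: 244^α = 0.63·500^α, i.e. 0.4880^α = 0.63.
α = ln(0.63) / ln(244/500) = -0.462035/-0.717440 ≈ 0.644.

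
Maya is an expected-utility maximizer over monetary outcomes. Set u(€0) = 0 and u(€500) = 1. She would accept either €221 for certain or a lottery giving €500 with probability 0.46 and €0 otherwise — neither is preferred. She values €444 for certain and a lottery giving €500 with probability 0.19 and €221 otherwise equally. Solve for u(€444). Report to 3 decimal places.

The first gamble pins u(€221): it must equal 0.46·1 + 0.54·0 = 0.46.
Chaining: u(€444) = 0.19·1.00 + 0.81·0.46 = 0.5626.

0.563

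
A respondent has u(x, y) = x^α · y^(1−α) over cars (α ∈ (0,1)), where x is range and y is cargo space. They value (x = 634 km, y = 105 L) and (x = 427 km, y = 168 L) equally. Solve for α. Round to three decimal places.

The Cobb–Douglas utilities coincide, so 634^α·105^(1−α) = 427^α·168^(1−α).
(634/427)^α = (168/105)^(1−α); take logs: α·ln(634/427) = (1−α)·ln(168/105), i.e. α·0.395265 = (1−α)·0.470004.
Thus α·(0.865269) = 0.470004, so α = 0.470004/0.865269 ≈ 0.543.

α ≈ 0.543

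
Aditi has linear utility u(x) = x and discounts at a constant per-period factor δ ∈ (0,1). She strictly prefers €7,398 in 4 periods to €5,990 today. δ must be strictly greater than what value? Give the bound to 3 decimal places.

Comparing present values: 5990 < δ^4·7398.
So δ^4 > 5990/7398 = 0.80968; taking the 4th root of both positive sides preserves the inequality.
δ > 0.80968^(1/4) = 0.949.

δ > 0.949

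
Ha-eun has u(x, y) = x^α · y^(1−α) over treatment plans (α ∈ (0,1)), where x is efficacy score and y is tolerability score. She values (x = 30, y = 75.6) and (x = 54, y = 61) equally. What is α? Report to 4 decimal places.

α ≈ 0.2674

Indifference: 30^α · 75.6^(1−α) = 54^α · 61^(1−α).
Taking logs: α·ln 30 + (1−α)·ln 75.6 = α·ln 54 + (1−α)·ln 61, i.e. α·-0.5877867 = (1−α)·-0.2145824.
Thus α·(-0.8023691) = -0.2145824, so α = -0.2145824/-0.8023691 ≈ 0.2674.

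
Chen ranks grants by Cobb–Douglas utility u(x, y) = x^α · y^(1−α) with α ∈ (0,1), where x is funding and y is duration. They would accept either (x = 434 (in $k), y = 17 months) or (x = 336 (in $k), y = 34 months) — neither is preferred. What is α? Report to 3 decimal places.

α ≈ 0.730

Set the two utilities equal: 434^α·17^(1−α) = 336^α·34^(1−α).
Taking logs: α·ln 434 + (1−α)·ln 17 = α·ln 336 + (1−α)·ln 34, i.e. α·0.255933 = (1−α)·0.693147.
So α/(1−α) = (0.693147)/(0.255933) = 2.708314, and α = 2.708314/3.708314 ≈ 0.730.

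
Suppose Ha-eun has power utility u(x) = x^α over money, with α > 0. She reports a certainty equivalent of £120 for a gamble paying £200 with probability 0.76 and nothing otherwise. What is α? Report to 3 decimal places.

α ≈ 0.537

The lottery's expected utility is 0.76·u(200) + 0.24·u(0) = 0.76·200^α (since u(0) = 0 for α > 0).
Equating: 120^α = 0.76·200^α, i.e. 0.6000^α = 0.76.
α = ln(0.76) / ln(120/200) = -0.274437/-0.510826 ≈ 0.537.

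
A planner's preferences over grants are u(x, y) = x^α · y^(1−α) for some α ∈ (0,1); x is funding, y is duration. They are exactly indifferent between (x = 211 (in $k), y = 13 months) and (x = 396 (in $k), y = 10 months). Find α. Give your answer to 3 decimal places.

Set the two utilities equal: 211^α·13^(1−α) = 396^α·10^(1−α).
Taking logs: α·ln 211 + (1−α)·ln 13 = α·ln 396 + (1−α)·ln 10, i.e. α·-0.629556 = (1−α)·-0.262364.
Thus α·(-0.891920) = -0.262364, so α = -0.262364/-0.891920 ≈ 0.294.

α ≈ 0.294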